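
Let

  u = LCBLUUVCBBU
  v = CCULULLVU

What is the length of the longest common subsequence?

Let dp[i][j] be the LCS length of the first i characters of u and the first j characters of v. dp[i][j] = dp[i-1][j-1]+1 when the i-th and j-th characters match, else max(dp[i-1][j], dp[i][j-1]).
    ·  C  C  U  L  U  L  L  V  U
 ·  0  0  0  0  0  0  0  0  0  0
 L  0  0  0  0  1  1  1  1  1  1
 C  0  1  1  1  1  1  1  1  1  1
 B  0  1  1  1  1  1  1  1  1  1
 L  0  1  1  1  2  2  2  2  2  2
 U  0  1  1  2  2  3  3  3  3  3
 U  0  1  1  2  2  3  3  3  3  4
 V  0  1  1  2  2  3  3  3  4  4
 C  0  1  2  2  2  3  3  3  4  4
 B  0  1  2  2  2  3  3  3  4  4
 B  0  1  2  2  2  3  3  3  4  4
 U  0  1  2  3  3  3  3  3  4  5
dp[11][9] = 5. One LCS (by backtracking along matches): CLUVU.

5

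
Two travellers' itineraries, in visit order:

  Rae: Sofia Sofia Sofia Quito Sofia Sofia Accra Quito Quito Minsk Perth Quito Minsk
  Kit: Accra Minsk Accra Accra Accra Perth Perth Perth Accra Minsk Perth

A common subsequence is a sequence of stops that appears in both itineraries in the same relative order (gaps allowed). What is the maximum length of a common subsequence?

One common subsequence of length 4: Accra [7,1], then Minsk [10,2], then Perth [11,8], then Minsk [13,10]. The LCS DP gives dp[13][11] = 4, so this is optimal.

4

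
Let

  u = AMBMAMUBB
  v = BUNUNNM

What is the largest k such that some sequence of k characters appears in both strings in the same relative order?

Let dp[i][j] be the LCS length of the first i characters of u and the first j characters of v. dp[i][j] = dp[i-1][j-1]+1 when the i-th and j-th characters match, else max(dp[i-1][j], dp[i][j-1]).
    ·  B  U  N  U  N  N  M
 ·  0  0  0  0  0  0  0  0
 A  0  0  0  0  0  0  0  0
 M  0  0  0  0  0  0  0  1
 B  0  1  1  1  1  1  1  1
 M  0  1  1  1  1  1  1  2
 A  0  1  1  1  1  1  1  2
 M  0  1  1  1  1  1  1  2
 U  0  1  2  2  2  2  2  2
 B  0  1  2  2  2  2  2  2
 B  0  1  2  2  2  2  2  2
dp[9][7] = 2. One LCS (by backtracking along matches): BM.

2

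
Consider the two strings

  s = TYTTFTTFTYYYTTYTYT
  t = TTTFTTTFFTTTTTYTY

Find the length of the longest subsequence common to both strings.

Match T at s[1]=t[1] → T at s[3]=t[2] → T at s[4]=t[3] → F at s[5]=t[4] → T at s[6]=t[6] → T at s[7]=t[7] → F at s[8]=t[9] → T at s[9]=t[12] → T at s[13]=t[13] → T at s[14]=t[14] → Y at s[15]=t[15] → T at s[16]=t[16] → Y at s[17]=t[17] — 13 characters in the same relative order in both. The LCS DP gives dp[18][17] = 13, so this is optimal.

13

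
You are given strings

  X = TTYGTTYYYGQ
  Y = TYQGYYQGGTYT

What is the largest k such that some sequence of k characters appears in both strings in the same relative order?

One common subsequence of length 6: T (X #2, Y #1), then Y (X #3, Y #2), then G (X #4, Y #4), then Y (X #7, Y #5), then Y (X #8, Y #6), then Y (X #9, Y #11), and the DP table's final entry dp[11][12] is also 6, so no common subsequence is longer.

6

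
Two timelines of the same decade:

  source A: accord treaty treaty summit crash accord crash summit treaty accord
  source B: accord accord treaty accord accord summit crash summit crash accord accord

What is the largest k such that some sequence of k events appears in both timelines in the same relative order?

One common subsequence of length 6: accord [1,2]; then treaty [2,3]; then summit [4,8]; then crash [5,9]; then accord [6,10]; then accord [10,11], and the DP table's final entry dp[10][11] is also 6, so no common subsequence is longer.

6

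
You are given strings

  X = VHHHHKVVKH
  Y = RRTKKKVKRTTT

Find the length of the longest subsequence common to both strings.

3

Match K (X #6, Y #6), then V (X #8, Y #7), then K (X #9, Y #8) — 3 characters in the same relative order in both. dp[10][12] = 3 confirms this is the maximum.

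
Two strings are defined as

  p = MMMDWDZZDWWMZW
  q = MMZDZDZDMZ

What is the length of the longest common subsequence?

Taking M [1,1]; then M [2,2]; then D [4,4]; then D [6,6]; then Z [8,7]; then D [9,8]; then M [12,9]; then Z [13,10] gives a common subsequence of length 8. dp[14][10] = 8 confirms this is the maximum.

8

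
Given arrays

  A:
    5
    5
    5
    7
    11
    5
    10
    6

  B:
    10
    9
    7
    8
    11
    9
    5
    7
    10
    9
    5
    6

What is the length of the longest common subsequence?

5

Match 7 at A[4]=B[3], 11 at A[5]=B[5], 5 at A[6]=B[7], 10 at A[7]=B[9], 6 at A[8]=B[12] — 5 values in the same relative order in both. Since dp[8][12] = 5, nothing longer is possible.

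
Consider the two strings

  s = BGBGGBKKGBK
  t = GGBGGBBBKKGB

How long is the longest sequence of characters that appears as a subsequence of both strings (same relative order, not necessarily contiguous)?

Pick G (s #2, t #2), B (s #3, t #3), G (s #4, t #4), G (s #5, t #5), B (s #6, t #8), K (s #7, t #9), K (s #8, t #10), G (s #9, t #11), B (s #10, t #12); all 9 characters appear in both, in order. The LCS DP gives dp[11][12] = 9, so this is optimal.

9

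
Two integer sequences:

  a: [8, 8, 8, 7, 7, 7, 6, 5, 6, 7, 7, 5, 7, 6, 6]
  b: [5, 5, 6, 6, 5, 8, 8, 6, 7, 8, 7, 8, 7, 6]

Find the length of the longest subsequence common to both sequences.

One common subsequence of length 7: 8 at a[2]=b[6]; then 8 at a[3]=b[7]; then 6 at a[9]=b[8]; then 7 at a[10]=b[9]; then 7 at a[11]=b[11]; then 7 at a[13]=b[13]; then 6 at a[15]=b[14], and the DP table's final entry dp[15][14] is also 7, so no common subsequence is longer.

7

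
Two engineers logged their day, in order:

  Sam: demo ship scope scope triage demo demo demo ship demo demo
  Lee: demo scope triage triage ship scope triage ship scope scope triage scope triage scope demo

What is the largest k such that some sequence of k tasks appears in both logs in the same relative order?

One common subsequence of length 6: demo at Sam[1]=Lee[1]; then ship at Sam[2]=Lee[8]; then scope at Sam[3]=Lee[10]; then scope at Sam[4]=Lee[12]; then triage at Sam[5]=Lee[13]; then demo at Sam[11]=Lee[15]. The LCS DP gives dp[11][15] = 6, so this is optimal.

6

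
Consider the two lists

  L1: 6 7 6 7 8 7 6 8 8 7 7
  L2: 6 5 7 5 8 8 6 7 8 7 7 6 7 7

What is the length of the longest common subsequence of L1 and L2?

Match 6 at L1[1]=L2[1]; then 7 at L1[2]=L2[3]; then 6 at L1[3]=L2[7]; then 7 at L1[4]=L2[8]; then 8 at L1[5]=L2[9]; then 7 at L1[6]=L2[11]; then 6 at L1[7]=L2[12]; then 7 at L1[10]=L2[13]; then 7 at L1[11]=L2[14] — 9 values in the same relative order in both. The LCS DP gives dp[11][14] = 9, so this is optimal.

9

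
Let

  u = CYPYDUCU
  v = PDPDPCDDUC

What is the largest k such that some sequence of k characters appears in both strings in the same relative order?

4

Let dp[i][j] be the LCS length of the first i characters of u and the first j characters of v. dp[i][j] = dp[i-1][j-1]+1 when the i-th and j-th characters match, else max(dp[i-1][j], dp[i][j-1]).
    ·  P  D  P  D  P  C  D  D  U  C
 ·  0  0  0  0  0  0  0  0  0  0  0
 C  0  0  0  0  0  0  1  1  1  1  1
 Y  0  0  0  0  0  0  1  1  1  1  1
 P  0  1  1  1  1  1  1  1  1  1  1
 Y  0  1  1  1  1  1  1  1  1  1  1
 D  0  1  2  2  2  2  2  2  2  2  2
 U  0  1  2  2  2  2  2  2  2  3  3
 C  0  1  2  2  2  2  3  3  3  3  4
 U  0  1  2  2  2  2  3  3  3  4  4
dp[8][10] = 4. One LCS (by backtracking along matches): CDUC.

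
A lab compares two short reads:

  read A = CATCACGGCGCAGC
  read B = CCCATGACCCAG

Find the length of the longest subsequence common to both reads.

9

Match C at read A[1]=read B[3]; then A at read A[2]=read B[4]; then T at read A[3]=read B[5]; then A at read A[5]=read B[7]; then C at read A[6]=read B[8]; then C at read A[9]=read B[9]; then C at read A[11]=read B[10]; then A at read A[12]=read B[11]; then G at read A[13]=read B[12] — 9 bases in the same relative order in both, and the DP table's final entry dp[14][12] is also 9, so no common subsequence is longer.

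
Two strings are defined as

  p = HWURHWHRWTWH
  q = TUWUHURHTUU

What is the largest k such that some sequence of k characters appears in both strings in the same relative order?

Match H (p #1, q #5), then U (p #3, q #6), then R (p #4, q #7), then H (p #7, q #8), then T (p #10, q #9) — 5 characters in the same relative order in both. The LCS DP gives dp[12][11] = 5, so this is optimal.

5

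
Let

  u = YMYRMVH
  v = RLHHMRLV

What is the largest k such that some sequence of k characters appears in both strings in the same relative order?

3

Match M [2,5], R [4,6], V [6,8] — 3 characters in the same relative order in both, and the DP table's final entry dp[7][8] is also 3, so no common subsequence is longer.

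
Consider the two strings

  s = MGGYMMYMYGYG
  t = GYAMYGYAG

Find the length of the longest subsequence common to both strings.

Match G (s #3, t #1) → Y (s #4, t #2) → M (s #8, t #4) → Y (s #9, t #5) → G (s #10, t #6) → Y (s #11, t #7) → G (s #12, t #9) — 7 characters in the same relative order in both. dp[12][9] = 7 confirms this is the maximum.

7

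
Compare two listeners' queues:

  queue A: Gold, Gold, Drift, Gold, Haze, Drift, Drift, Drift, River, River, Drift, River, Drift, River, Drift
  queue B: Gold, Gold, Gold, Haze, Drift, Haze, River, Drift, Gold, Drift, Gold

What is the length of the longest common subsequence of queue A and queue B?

8

Pick Gold [1,1]; then Gold [2,2]; then Gold [4,3]; then Haze [5,4]; then Drift [6,5]; then River [10,7]; then Drift [11,8]; then Drift [13,10]; all 8 songs appear in both, in order, and the DP table's final entry dp[15][11] is also 8, so no common subsequence is longer.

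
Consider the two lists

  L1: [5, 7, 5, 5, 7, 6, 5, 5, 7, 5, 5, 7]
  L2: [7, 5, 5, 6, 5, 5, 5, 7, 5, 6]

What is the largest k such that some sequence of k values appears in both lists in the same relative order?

Let dp[i][j] be the LCS length of the first i values of L1 and the first j values of L2. dp[i][j] = dp[i-1][j-1]+1 when the i-th and j-th values match, else max(dp[i-1][j], dp[i][j-1]).
    ·  7  5  5  6  5  5  5  7  5  6
 ·  0  0  0  0  0  0  0  0  0  0  0
 5  0  0  1  1  1  1  1  1  1  1  1
 7  0  1  1  1  1  1  1  1  2  2  2
 5  0  1  2  2  2  2  2  2  2  3  3
 5  0  1  2  3  3  3  3  3  3  3  3
 7  0  1  2  3  3  3  3  3  4  4  4
 6  0  1  2  3  4  4  4  4  4  4  5
 5  0  1  2  3  4  5  5  5  5  5  5
 5  0  1  2  3  4  5  6  6  6  6  6
 7  0  1  2  3  4  5  6  6  7  7  7
 5  0  1  2  3  4  5  6  7  7  8  8
 5  0  1  2  3  4  5  6  7  7  8  8
 7  0  1  2  3  4  5  6  7  8  8  8
dp[12][10] = 8. One LCS (by backtracking along matches): 7, 5, 5, 6, 5, 5, 7, 5.

8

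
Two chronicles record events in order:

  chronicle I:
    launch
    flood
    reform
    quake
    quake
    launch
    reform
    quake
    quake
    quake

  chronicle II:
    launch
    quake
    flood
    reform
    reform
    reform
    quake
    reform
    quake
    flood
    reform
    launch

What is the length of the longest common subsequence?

Taking launch at chronicle I[1]=chronicle II[1] → flood at chronicle I[2]=chronicle II[3] → reform at chronicle I[3]=chronicle II[6] → quake at chronicle I[4]=chronicle II[7] → quake at chronicle I[5]=chronicle II[9] → launch at chronicle I[6]=chronicle II[12] gives a common subsequence of length 6. dp[10][12] = 6 confirms this is the maximum.

6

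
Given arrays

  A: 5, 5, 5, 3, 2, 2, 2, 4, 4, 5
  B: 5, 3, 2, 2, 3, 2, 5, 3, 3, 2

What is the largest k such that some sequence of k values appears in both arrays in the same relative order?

6

One common subsequence of length 6: 5 [3,1]; then 3 [4,2]; then 2 [5,3]; then 2 [6,4]; then 2 [7,6]; then 5 [10,7]. The LCS DP gives dp[10][10] = 6, so this is optimal.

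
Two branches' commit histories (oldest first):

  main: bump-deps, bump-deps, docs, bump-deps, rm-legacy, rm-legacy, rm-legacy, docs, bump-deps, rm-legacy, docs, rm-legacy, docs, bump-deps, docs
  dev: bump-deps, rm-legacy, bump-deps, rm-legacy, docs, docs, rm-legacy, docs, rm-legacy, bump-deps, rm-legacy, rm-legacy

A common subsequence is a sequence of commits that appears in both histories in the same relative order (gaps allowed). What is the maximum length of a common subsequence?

Match bump-deps at main[1]=dev[1], then bump-deps at main[2]=dev[3], then docs at main[3]=dev[6], then rm-legacy at main[5]=dev[7], then rm-legacy at main[7]=dev[9], then bump-deps at main[9]=dev[10], then rm-legacy at main[10]=dev[11], then rm-legacy at main[12]=dev[12] — 8 commits in the same relative order in both. The LCS DP gives dp[15][12] = 8, so this is optimal.

8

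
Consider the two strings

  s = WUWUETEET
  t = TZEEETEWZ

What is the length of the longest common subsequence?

Let dp[i][j] be the LCS length of the first i characters of s and the first j characters of t. dp[i][j] = dp[i-1][j-1]+1 when the i-th and j-th characters match, else max(dp[i-1][j], dp[i][j-1]).
    ·  T  Z  E  E  E  T  E  W  Z
 ·  0  0  0  0  0  0  0  0  0  0
 W  0  0  0  0  0  0  0  0  1  1
 U  0  0  0  0  0  0  0  0  1  1
 W  0  0  0  0  0  0  0  0  1  1
 U  0  0  0  0  0  0  0  0  1  1
 E  0  0  0  1  1  1  1  1  1  1
 T  0  1  1  1  1  1  2  2  2  2
 E  0  1  1  2  2  2  2  3  3  3
 E  0  1  1  2  3  3  3  3  3  3
 T  0  1  1  2  3  3  4  4  4  4
dp[9][9] = 4. One LCS (by backtracking along matches): EEET.

4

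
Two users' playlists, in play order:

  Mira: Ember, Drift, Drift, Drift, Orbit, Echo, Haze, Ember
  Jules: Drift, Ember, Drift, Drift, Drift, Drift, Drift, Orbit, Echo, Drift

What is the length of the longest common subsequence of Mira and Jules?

Taking Ember (Mira #1, Jules #2), then Drift (Mira #2, Jules #5), then Drift (Mira #3, Jules #6), then Drift (Mira #4, Jules #7), then Orbit (Mira #5, Jules #8), then Echo (Mira #6, Jules #9) gives a common subsequence of length 6, and the DP table's final entry dp[8][10] is also 6, so no common subsequence is longer.

6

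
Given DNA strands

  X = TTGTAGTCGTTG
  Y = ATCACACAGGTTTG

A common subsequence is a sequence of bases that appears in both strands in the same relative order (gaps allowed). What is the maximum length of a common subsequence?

7

Match T (X #1, Y #2), G (X #3, Y #9), G (X #6, Y #10), T (X #7, Y #11), T (X #10, Y #12), T (X #11, Y #13), G (X #12, Y #14) — 7 bases in the same relative order in both, and the DP table's final entry dp[12][14] is also 7, so no common subsequence is longer.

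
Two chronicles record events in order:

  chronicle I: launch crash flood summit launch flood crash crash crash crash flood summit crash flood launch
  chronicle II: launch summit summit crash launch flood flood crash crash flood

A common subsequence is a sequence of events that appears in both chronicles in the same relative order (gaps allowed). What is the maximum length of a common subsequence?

7

Taking launch at chronicle I[1]=chronicle II[1], crash at chronicle I[2]=chronicle II[4], flood at chronicle I[3]=chronicle II[6], flood at chronicle I[6]=chronicle II[7], crash at chronicle I[10]=chronicle II[8], crash at chronicle I[13]=chronicle II[9], flood at chronicle I[14]=chronicle II[10] gives a common subsequence of length 7, and the DP table's final entry dp[15][10] is also 7, so no common subsequence is longer.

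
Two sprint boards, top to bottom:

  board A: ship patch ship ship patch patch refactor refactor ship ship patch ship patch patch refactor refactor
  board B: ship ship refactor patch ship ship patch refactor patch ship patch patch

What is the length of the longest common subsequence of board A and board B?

Pick ship [1,2], patch [2,4], ship [3,5], ship [4,6], patch [6,7], refactor [8,8], patch [11,9], ship [12,10], patch [13,11], patch [14,12]; all 10 tasks appear in both, in order, and the DP table's final entry dp[16][12] is also 10, so no common subsequence is longer.

10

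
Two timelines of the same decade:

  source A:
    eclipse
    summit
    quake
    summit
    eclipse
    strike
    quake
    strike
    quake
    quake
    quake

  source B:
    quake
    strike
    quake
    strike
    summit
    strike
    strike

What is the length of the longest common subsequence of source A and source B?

4

One common subsequence of length 4: quake at source A[3]=source B[3], summit at source A[4]=source B[5], strike at source A[6]=source B[6], strike at source A[8]=source B[7], and the DP table's final entry dp[11][7] is also 4, so no common subsequence is longer.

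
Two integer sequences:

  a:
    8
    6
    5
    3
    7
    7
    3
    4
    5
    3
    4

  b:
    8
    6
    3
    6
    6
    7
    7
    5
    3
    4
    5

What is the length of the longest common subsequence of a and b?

Let dp[i][j] be the LCS length of the first i values of a and the first j values of b. dp[i][j] = dp[i-1][j-1]+1 when the i-th and j-th values match, else max(dp[i-1][j], dp[i][j-1]).
    ·  8  6  3  6  6  7  7  5  3  4  5
 ·  0  0  0  0  0  0  0  0  0  0  0  0
 8  0  1  1  1  1  1  1  1  1  1  1  1
 6  0  1  2  2  2  2  2  2  2  2  2  2
 5  0  1  2  2  2  2  2  2  3  3  3  3
 3  0  1  2  3  3  3  3  3  3  4  4  4
 7  0  1  2  3  3  3  4  4  4  4  4  4
 7  0  1  2  3  3  3  4  5  5  5  5  5
 3  0  1  2  3  3  3  4  5  5  6  6  6
 4  0  1  2  3  3  3  4  5  5  6  7  7
 5  0  1  2  3  3  3  4  5  6  6  7  8
 3  0  1  2  3  3  3  4  5  6  7  7  8
 4  0  1  2  3  3  3  4  5  6  7  8  8
dp[11][11] = 8. One LCS (by backtracking along matches): 8, 6, 3, 7, 7, 3, 4, 5.

8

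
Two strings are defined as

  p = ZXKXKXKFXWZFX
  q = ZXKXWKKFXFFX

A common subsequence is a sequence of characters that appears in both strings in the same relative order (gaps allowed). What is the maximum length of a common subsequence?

Match Z at p[1]=q[1]; then X at p[2]=q[2]; then K at p[3]=q[3]; then X at p[4]=q[4]; then K at p[5]=q[6]; then K at p[7]=q[7]; then F at p[8]=q[8]; then X at p[9]=q[9]; then F at p[12]=q[11]; then X at p[13]=q[12] — 10 characters in the same relative order in both, and the DP table's final entry dp[13][12] is also 10, so no common subsequence is longer.

10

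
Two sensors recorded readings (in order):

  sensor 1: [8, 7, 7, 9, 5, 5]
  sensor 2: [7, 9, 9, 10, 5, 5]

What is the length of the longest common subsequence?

Let dp[i][j] be the LCS length of the first i values of sensor 1 and the first j values of sensor 2. dp[i][j] = dp[i-1][j-1]+1 when the i-th and j-th values match, else max(dp[i-1][j], dp[i][j-1]).
    ·  7  9  9 10  5  5
 ·  0  0  0  0  0  0  0
 8  0  0  0  0  0  0  0
 7  0  1  1  1  1  1  1
 7  0  1  1  1  1  1  1
 9  0  1  2  2  2  2  2
 5  0  1  2  2  2  3  3
 5  0  1  2  2  2  3  4
dp[6][6] = 4. One LCS (by backtracking along matches): 7, 9, 5, 5.

4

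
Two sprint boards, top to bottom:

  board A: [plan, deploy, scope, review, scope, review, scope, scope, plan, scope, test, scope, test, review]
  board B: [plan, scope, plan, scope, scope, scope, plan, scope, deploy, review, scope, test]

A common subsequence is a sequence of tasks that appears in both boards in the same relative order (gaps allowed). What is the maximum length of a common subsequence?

Pick plan at board A[1]=board B[1], then scope at board A[3]=board B[2], then scope at board A[5]=board B[4], then scope at board A[7]=board B[5], then scope at board A[8]=board B[6], then plan at board A[9]=board B[7], then scope at board A[10]=board B[8], then scope at board A[12]=board B[11], then test at board A[13]=board B[12]; all 9 tasks appear in both, in order. The LCS DP gives dp[14][12] = 9, so this is optimal.

9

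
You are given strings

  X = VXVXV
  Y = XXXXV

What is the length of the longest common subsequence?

3

Taking X [2,3], then X [4,4], then V [5,5] gives a common subsequence of length 3. The LCS DP gives dp[5][5] = 3, so this is optimal.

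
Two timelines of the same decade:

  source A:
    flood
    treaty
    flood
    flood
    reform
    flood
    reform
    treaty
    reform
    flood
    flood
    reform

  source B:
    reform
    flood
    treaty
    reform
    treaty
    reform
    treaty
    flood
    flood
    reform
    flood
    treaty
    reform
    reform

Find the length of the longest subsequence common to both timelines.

Taking flood at source A[1]=source B[2], then treaty at source A[2]=source B[7], then flood at source A[3]=source B[8], then flood at source A[4]=source B[9], then reform at source A[5]=source B[10], then flood at source A[6]=source B[11], then treaty at source A[8]=source B[12], then reform at source A[9]=source B[13], then reform at source A[12]=source B[14] gives a common subsequence of length 9. The LCS DP gives dp[12][14] = 9, so this is optimal.

9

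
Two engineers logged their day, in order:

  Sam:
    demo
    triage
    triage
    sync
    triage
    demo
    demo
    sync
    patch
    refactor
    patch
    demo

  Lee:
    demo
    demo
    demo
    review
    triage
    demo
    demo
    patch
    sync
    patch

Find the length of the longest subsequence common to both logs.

Pick demo [1,3], then triage [5,5], then demo [6,6], then demo [7,7], then sync [8,9], then patch [11,10]; all 6 tasks appear in both, in order, and the DP table's final entry dp[12][10] is also 6, so no common subsequence is longer.

6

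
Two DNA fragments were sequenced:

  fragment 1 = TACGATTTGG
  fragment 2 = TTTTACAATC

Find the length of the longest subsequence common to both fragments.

5

Match T (fragment 1 #1, fragment 2 #4), then A (fragment 1 #2, fragment 2 #5), then C (fragment 1 #3, fragment 2 #6), then A (fragment 1 #5, fragment 2 #8), then T (fragment 1 #6, fragment 2 #9) — 5 bases in the same relative order in both. The LCS DP gives dp[10][10] = 5, so this is optimal.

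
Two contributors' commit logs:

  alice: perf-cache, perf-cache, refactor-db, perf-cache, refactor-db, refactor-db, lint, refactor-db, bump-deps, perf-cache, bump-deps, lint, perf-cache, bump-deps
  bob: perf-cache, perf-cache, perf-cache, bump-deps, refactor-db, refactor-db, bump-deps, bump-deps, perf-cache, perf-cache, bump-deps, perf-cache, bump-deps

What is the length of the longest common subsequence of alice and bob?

10

Pick perf-cache [1,1] → perf-cache [2,2] → perf-cache [4,3] → refactor-db [5,5] → refactor-db [6,6] → bump-deps [9,8] → perf-cache [10,10] → bump-deps [11,11] → perf-cache [13,12] → bump-deps [14,13]; all 10 commits appear in both, in order, and the DP table's final entry dp[14][13] is also 10, so no common subsequence is longer.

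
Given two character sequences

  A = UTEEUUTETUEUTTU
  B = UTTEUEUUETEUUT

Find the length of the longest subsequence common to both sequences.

11

One common subsequence of length 11: U at A[1]=B[1]; then T at A[2]=B[3]; then E at A[3]=B[4]; then E at A[4]=B[6]; then U at A[5]=B[7]; then U at A[6]=B[8]; then T at A[7]=B[10]; then E at A[8]=B[11]; then U at A[10]=B[12]; then U at A[12]=B[13]; then T at A[14]=B[14]. Since dp[15][14] = 11, nothing longer is possible.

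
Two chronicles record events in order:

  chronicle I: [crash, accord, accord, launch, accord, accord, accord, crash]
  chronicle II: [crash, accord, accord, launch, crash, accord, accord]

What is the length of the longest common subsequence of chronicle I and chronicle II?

Match crash (chronicle I #1, chronicle II #1) → accord (chronicle I #2, chronicle II #2) → accord (chronicle I #3, chronicle II #3) → launch (chronicle I #4, chronicle II #4) → accord (chronicle I #6, chronicle II #6) → accord (chronicle I #7, chronicle II #7) — 6 events in the same relative order in both. Since dp[8][7] = 6, nothing longer is possible.

6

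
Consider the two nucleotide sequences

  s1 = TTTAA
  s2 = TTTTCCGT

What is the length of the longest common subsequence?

Let dp[i][j] be the LCS length of the first i bases of s1 and the first j bases of s2. dp[i][j] = dp[i-1][j-1]+1 when the i-th and j-th bases match, else max(dp[i-1][j], dp[i][j-1]).
    ·  T  T  T  T  C  C  G  T
 ·  0  0  0  0  0  0  0  0  0
 T  0  1  1  1  1  1  1  1  1
 T  0  1  2  2  2  2  2  2  2
 T  0  1  2  3  3  3  3  3  3
 A  0  1  2  3  3  3  3  3  3
 A  0  1  2  3  3  3  3  3  3
dp[5][8] = 3. One LCS (by backtracking along matches): TTT.

3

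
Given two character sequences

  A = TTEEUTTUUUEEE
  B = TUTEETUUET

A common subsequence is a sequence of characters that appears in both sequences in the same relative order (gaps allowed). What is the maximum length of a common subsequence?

One common subsequence of length 8: T [1,1], T [2,3], E [3,4], E [4,5], T [7,6], U [9,7], U [10,8], E [11,9]. Since dp[13][10] = 8, nothing longer is possible.

8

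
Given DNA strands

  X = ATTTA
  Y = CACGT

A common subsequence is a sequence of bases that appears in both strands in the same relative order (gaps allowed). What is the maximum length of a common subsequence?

2

Taking A (X #1, Y #2) → T (X #4, Y #5) gives a common subsequence of length 2. Since dp[5][5] = 2, nothing longer is possible.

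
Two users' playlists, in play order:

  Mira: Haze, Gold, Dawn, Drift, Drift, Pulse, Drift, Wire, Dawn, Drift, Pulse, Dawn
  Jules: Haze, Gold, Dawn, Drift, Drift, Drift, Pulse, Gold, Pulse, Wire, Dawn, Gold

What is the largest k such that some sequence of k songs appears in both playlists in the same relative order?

8

One common subsequence of length 8: Haze (Mira #1, Jules #1), Gold (Mira #2, Jules #2), Dawn (Mira #3, Jules #3), Drift (Mira #4, Jules #5), Drift (Mira #5, Jules #6), Pulse (Mira #6, Jules #9), Wire (Mira #8, Jules #10), Dawn (Mira #9, Jules #11), and the DP table's final entry dp[12][12] is also 8, so no common subsequence is longer.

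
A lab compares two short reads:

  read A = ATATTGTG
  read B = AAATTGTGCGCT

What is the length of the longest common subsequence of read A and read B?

7

Let dp[i][j] be the LCS length of the first i bases of read A and the first j bases of read B. dp[i][j] = dp[i-1][j-1]+1 when the i-th and j-th bases match, else max(dp[i-1][j], dp[i][j-1]).
    ·  A  A  A  T  T  G  T  G  C  G  C  T
 ·  0  0  0  0  0  0  0  0  0  0  0  0  0
 A  0  1  1  1  1  1  1  1  1  1  1  1  1
 T  0  1  1  1  2  2  2  2  2  2  2  2  2
 A  0  1  2  2  2  2  2  2  2  2  2  2  2
 T  0  1  2  2  3  3  3  3  3  3  3  3  3
 T  0  1  2  2  3  4  4  4  4  4  4  4  4
 G  0  1  2  2  3  4  5  5  5  5  5  5  5
 T  0  1  2  2  3  4  5  6  6  6  6  6  6
 G  0  1  2  2  3  4  5  6  7  7  7  7  7
dp[8][12] = 7. One LCS (by backtracking along matches): AATTGTG.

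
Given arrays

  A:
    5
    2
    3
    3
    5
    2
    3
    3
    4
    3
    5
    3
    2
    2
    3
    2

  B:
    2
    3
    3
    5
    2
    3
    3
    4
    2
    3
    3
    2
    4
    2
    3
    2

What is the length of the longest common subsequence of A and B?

14

Match 2 at A[2]=B[1], then 3 at A[3]=B[2], then 3 at A[4]=B[3], then 5 at A[5]=B[4], then 2 at A[6]=B[5], then 3 at A[7]=B[6], then 3 at A[8]=B[7], then 4 at A[9]=B[8], then 3 at A[10]=B[10], then 3 at A[12]=B[11], then 2 at A[13]=B[12], then 2 at A[14]=B[14], then 3 at A[15]=B[15], then 2 at A[16]=B[16] — 14 values in the same relative order in both. The LCS DP gives dp[16][16] = 14, so this is optimal.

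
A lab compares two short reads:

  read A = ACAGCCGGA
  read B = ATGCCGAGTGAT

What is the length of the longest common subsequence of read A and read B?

Match A [1,1]; then G [4,3]; then C [5,4]; then C [6,5]; then G [7,8]; then G [8,10]; then A [9,11] — 7 bases in the same relative order in both. Since dp[9][12] = 7, nothing longer is possible.

7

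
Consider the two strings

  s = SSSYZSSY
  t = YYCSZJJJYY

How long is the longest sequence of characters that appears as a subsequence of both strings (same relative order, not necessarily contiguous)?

Let dp[i][j] be the LCS length of the first i characters of s and the first j characters of t. dp[i][j] = dp[i-1][j-1]+1 when the i-th and j-th characters match, else max(dp[i-1][j], dp[i][j-1]).
    ·  Y  Y  C  S  Z  J  J  J  Y  Y
 ·  0  0  0  0  0  0  0  0  0  0  0
 S  0  0  0  0  1  1  1  1  1  1  1
 S  0  0  0  0  1  1  1  1  1  1  1
 S  0  0  0  0  1  1  1  1  1  1  1
 Y  0  1  1  1  1  1  1  1  1  2  2
 Z  0  1  1  1  1  2  2  2  2  2  2
 S  0  1  1  1  2  2  2  2  2  2  2
 S  0  1  1  1  2  2  2  2  2  2  2
 Y  0  1  2  2  2  2  2  2  2  3  3
dp[8][10] = 3. One LCS (by backtracking along matches): SYY.

3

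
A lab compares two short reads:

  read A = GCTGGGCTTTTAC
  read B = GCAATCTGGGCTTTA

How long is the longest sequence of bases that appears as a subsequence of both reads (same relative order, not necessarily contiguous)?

Pick G [1,1] → C [2,6] → T [3,7] → G [4,8] → G [5,9] → G [6,10] → C [7,11] → T [9,12] → T [10,13] → T [11,14] → A [12,15]; all 11 bases appear in both, in order, and the DP table's final entry dp[13][15] is also 11, so no common subsequence is longer.

11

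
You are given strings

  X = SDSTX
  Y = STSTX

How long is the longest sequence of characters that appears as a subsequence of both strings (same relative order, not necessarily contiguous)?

Let dp[i][j] be the LCS length of the first i characters of X and the first j characters of Y. dp[i][j] = dp[i-1][j-1]+1 when the i-th and j-th characters match, else max(dp[i-1][j], dp[i][j-1]).
    ·  S  T  S  T  X
 ·  0  0  0  0  0  0
 S  0  1  1  1  1  1
 D  0  1  1  1  1  1
 S  0  1  1  2  2  2
 T  0  1  2  2  3  3
 X  0  1  2  2  3  4
dp[5][5] = 4. One LCS (by backtracking along matches): SSTX.

4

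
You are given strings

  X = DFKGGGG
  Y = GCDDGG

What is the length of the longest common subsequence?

3

Let dp[i][j] be the LCS length of the first i characters of X and the first j characters of Y. dp[i][j] = dp[i-1][j-1]+1 when the i-th and j-th characters match, else max(dp[i-1][j], dp[i][j-1]).
    ·  G  C  D  D  G  G
 ·  0  0  0  0  0  0  0
 D  0  0  0  1  1  1  1
 F  0  0  0  1  1  1  1
 K  0  0  0  1  1  1  1
 G  0  1  1  1  1  2  2
 G  0  1  1  1  1  2  3
 G  0  1  1  1  1  2  3
 G  0  1  1  1  1  2  3
dp[7][6] = 3. One LCS (by backtracking along matches): DGG.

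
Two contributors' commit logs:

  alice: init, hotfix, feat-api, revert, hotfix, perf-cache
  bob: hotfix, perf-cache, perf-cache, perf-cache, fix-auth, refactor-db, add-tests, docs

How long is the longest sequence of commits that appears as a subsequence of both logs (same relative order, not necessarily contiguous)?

Taking hotfix [2,1] → perf-cache [6,4] gives a common subsequence of length 2. The LCS DP gives dp[6][8] = 2, so this is optimal.

2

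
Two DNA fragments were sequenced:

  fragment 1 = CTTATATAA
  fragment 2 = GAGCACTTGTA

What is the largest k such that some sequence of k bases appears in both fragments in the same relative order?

Pick C [1,6]; then T [2,7]; then T [3,8]; then T [7,10]; then A [9,11]; all 5 bases appear in both, in order, and the DP table's final entry dp[9][11] is also 5, so no common subsequence is longer.

5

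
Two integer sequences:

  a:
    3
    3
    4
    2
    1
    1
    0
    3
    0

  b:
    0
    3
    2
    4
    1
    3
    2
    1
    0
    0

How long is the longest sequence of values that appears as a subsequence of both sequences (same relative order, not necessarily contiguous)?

6

Pick 3 (a #1, b #2), 3 (a #2, b #6), 2 (a #4, b #7), 1 (a #6, b #8), 0 (a #7, b #9), 0 (a #9, b #10); all 6 values appear in both, in order, and the DP table's final entry dp[9][10] is also 6, so no common subsequence is longer.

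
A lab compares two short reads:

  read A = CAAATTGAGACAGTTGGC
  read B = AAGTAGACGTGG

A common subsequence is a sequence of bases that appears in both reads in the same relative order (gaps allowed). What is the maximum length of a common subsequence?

11

Pick A [2,1]; then A [3,2]; then T [6,4]; then A [8,5]; then G [9,6]; then A [10,7]; then C [11,8]; then G [13,9]; then T [15,10]; then G [16,11]; then G [17,12]; all 11 bases appear in both, in order, and the DP table's final entry dp[18][12] is also 11, so no common subsequence is longer.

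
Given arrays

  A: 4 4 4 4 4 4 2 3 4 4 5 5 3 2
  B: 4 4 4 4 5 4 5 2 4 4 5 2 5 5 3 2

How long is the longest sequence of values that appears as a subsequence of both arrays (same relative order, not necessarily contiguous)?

12

Match 4 (A #1, B #1) → 4 (A #2, B #2) → 4 (A #3, B #3) → 4 (A #4, B #4) → 4 (A #5, B #6) → 2 (A #7, B #8) → 4 (A #9, B #9) → 4 (A #10, B #10) → 5 (A #11, B #13) → 5 (A #12, B #14) → 3 (A #13, B #15) → 2 (A #14, B #16) — 12 values in the same relative order in both. The LCS DP gives dp[14][16] = 12, so this is optimal.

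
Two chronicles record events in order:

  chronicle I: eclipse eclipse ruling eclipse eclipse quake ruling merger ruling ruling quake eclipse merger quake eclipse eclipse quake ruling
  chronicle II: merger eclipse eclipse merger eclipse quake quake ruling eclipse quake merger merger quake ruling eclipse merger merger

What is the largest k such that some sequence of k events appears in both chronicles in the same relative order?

Match eclipse at chronicle I[1]=chronicle II[3]; then eclipse at chronicle I[2]=chronicle II[5]; then ruling at chronicle I[3]=chronicle II[8]; then eclipse at chronicle I[5]=chronicle II[9]; then quake at chronicle I[6]=chronicle II[10]; then merger at chronicle I[8]=chronicle II[12]; then ruling at chronicle I[10]=chronicle II[14]; then eclipse at chronicle I[12]=chronicle II[15]; then merger at chronicle I[13]=chronicle II[17] — 9 events in the same relative order in both. The LCS DP gives dp[18][17] = 9, so this is optimal.

9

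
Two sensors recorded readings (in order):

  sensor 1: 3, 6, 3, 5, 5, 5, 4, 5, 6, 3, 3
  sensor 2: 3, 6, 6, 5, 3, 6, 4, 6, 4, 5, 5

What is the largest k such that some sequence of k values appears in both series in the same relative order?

Let dp[i][j] be the LCS length of the first i values of sensor 1 and the first j values of sensor 2. dp[i][j] = dp[i-1][j-1]+1 when the i-th and j-th values match, else max(dp[i-1][j], dp[i][j-1]).
    ·  3  6  6  5  3  6  4  6  4  5  5
 ·  0  0  0  0  0  0  0  0  0  0  0  0
 3  0  1  1  1  1  1  1  1  1  1  1  1
 6  0  1  2  2  2  2  2  2  2  2  2  2
 3  0  1  2  2  2  3  3  3  3  3  3  3
 5  0  1  2  2  3  3  3  3  3  3  4  4
 5  0  1  2  2  3  3  3  3  3  3  4  5
 5  0  1  2  2  3  3  3  3  3  3  4  5
 4  0  1  2  2  3  3  3  4  4  4  4  5
 5  0  1  2  2  3  3  3  4  4  4  5  5
 6  0  1  2  3  3  3  4  4  5  5  5  5
 3  0  1  2  3  3  4  4  4  5  5  5  5
 3  0  1  2  3  3  4  4  4  5  5  5  5
dp[11][11] = 5. One LCS (by backtracking along matches): 3, 6, 3, 5, 5.

5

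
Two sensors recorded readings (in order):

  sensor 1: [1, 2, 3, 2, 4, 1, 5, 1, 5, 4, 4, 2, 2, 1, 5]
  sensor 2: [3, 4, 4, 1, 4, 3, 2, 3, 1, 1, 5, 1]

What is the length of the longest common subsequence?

7

Match 1 [1,4], 2 [2,7], 3 [3,8], 1 [6,9], 1 [8,10], 5 [9,11], 1 [14,12] — 7 values in the same relative order in both. dp[15][12] = 7 confirms this is the maximum.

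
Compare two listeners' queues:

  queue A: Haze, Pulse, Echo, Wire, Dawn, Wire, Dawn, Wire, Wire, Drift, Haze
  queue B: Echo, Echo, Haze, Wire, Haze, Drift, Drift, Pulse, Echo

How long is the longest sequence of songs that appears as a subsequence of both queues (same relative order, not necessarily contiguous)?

Match Haze [1,5], then Pulse [2,8], then Echo [3,9] — 3 songs in the same relative order in both. Since dp[11][9] = 3, nothing longer is possible.

3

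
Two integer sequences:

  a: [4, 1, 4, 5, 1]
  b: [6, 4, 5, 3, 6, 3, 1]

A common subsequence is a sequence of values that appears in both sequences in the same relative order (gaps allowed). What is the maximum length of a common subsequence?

Let dp[i][j] be the LCS length of the first i values of a and the first j values of b. dp[i][j] = dp[i-1][j-1]+1 when the i-th and j-th values match, else max(dp[i-1][j], dp[i][j-1]).
    ·  6  4  5  3  6  3  1
 ·  0  0  0  0  0  0  0  0
 4  0  0  1  1  1  1  1  1
 1  0  0  1  1  1  1  1  2
 4  0  0  1  1  1  1  1  2
 5  0  0  1  2  2  2  2  2
 1  0  0  1  2  2  2  2  3
dp[5][7] = 3. One LCS (by backtracking along matches): 4, 5, 1.

3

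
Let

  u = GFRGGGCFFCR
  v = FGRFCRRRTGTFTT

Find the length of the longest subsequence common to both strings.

Pick G [1,2] → F [2,4] → R [3,8] → G [4,10] → F [8,12]; all 5 characters appear in both, in order. dp[11][14] = 5 confirms this is the maximum.

5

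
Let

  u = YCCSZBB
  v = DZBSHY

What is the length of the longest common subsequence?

2

Pick Z (u #5, v #2), then B (u #6, v #3); all 2 characters appear in both, in order, and the DP table's final entry dp[7][6] is also 2, so no common subsequence is longer.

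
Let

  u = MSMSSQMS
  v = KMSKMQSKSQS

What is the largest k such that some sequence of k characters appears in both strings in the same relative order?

7

Let dp[i][j] be the LCS length of the first i characters of u and the first j characters of v. dp[i][j] = dp[i-1][j-1]+1 when the i-th and j-th characters match, else max(dp[i-1][j], dp[i][j-1]).
    ·  K  M  S  K  M  Q  S  K  S  Q  S
 ·  0  0  0  0  0  0  0  0  0  0  0  0
 M  0  0  1  1  1  1  1  1  1  1  1  1
 S  0  0  1  2  2  2  2  2  2  2  2  2
 M  0  0  1  2  2  3  3  3  3  3  3  3
 S  0  0  1  2  2  3  3  4  4  4  4  4
 S  0  0  1  2  2  3  3  4  4  5  5  5
 Q  0  0  1  2  2  3  4  4  4  5  6  6
 M  0  0  1  2  2  3  4  4  4  5  6  6
 S  0  0  1  2  2  3  4  5  5  5  6  7
dp[8][11] = 7. One LCS (by backtracking along matches): MSMSSQS.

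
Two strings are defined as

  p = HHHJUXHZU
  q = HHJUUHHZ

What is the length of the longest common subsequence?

6

Let dp[i][j] be the LCS length of the first i characters of p and the first j characters of q. dp[i][j] = dp[i-1][j-1]+1 when the i-th and j-th characters match, else max(dp[i-1][j], dp[i][j-1]).
    ·  H  H  J  U  U  H  H  Z
 ·  0  0  0  0  0  0  0  0  0
 H  0  1  1  1  1  1  1  1  1
 H  0  1  2  2  2  2  2  2  2
 H  0  1  2  2  2  2  3  3  3
 J  0  1  2  3  3  3  3  3  3
 U  0  1  2  3  4  4  4  4  4
 X  0  1  2  3  4  4  4  4  4
 H  0  1  2  3  4  4  5  5  5
 Z  0  1  2  3  4  4  5  5  6
 U  0  1  2  3  4  5  5  5  6
dp[9][8] = 6. One LCS (by backtracking along matches): HHJUHZ.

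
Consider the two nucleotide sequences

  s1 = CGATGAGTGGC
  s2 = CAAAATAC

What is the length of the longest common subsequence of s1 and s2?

Let dp[i][j] be the LCS length of the first i bases of s1 and the first j bases of s2. dp[i][j] = dp[i-1][j-1]+1 when the i-th and j-th bases match, else max(dp[i-1][j], dp[i][j-1]).
    ·  C  A  A  A  A  T  A  C
 ·  0  0  0  0  0  0  0  0  0
 C  0  1  1  1  1  1  1  1  1
 G  0  1  1  1  1  1  1  1  1
 A  0  1  2  2  2  2  2  2  2
 T  0  1  2  2  2  2  3  3  3
 G  0  1  2  2  2  2  3  3  3
 A  0  1  2  3  3  3  3  4  4
 G  0  1  2  3  3  3  3  4  4
 T  0  1  2  3  3  3  4  4  4
 G  0  1  2  3  3  3  4  4  4
 G  0  1  2  3  3  3  4  4  4
 C  0  1  2  3  3  3  4  4  5
dp[11][8] = 5. One LCS (by backtracking along matches): CATAC.

5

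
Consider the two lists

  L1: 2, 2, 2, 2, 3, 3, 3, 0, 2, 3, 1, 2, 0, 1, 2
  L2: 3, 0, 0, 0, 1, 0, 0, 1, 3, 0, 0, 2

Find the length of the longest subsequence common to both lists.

6

One common subsequence of length 6: 3 at L1[5]=L2[1]; then 0 at L1[8]=L2[4]; then 1 at L1[11]=L2[5]; then 0 at L1[13]=L2[7]; then 1 at L1[14]=L2[8]; then 2 at L1[15]=L2[12]. dp[15][12] = 6 confirms this is the maximum.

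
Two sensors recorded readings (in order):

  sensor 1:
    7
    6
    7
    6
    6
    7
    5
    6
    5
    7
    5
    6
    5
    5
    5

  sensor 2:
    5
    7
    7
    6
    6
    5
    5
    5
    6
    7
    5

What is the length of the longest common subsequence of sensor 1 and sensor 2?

9

Pick 7 (sensor 1 #1, sensor 2 #2); then 7 (sensor 1 #3, sensor 2 #3); then 6 (sensor 1 #4, sensor 2 #4); then 6 (sensor 1 #5, sensor 2 #5); then 5 (sensor 1 #7, sensor 2 #6); then 5 (sensor 1 #9, sensor 2 #7); then 5 (sensor 1 #11, sensor 2 #8); then 6 (sensor 1 #12, sensor 2 #9); then 5 (sensor 1 #15, sensor 2 #11); all 9 values appear in both, in order. Since dp[15][11] = 9, nothing longer is possible.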